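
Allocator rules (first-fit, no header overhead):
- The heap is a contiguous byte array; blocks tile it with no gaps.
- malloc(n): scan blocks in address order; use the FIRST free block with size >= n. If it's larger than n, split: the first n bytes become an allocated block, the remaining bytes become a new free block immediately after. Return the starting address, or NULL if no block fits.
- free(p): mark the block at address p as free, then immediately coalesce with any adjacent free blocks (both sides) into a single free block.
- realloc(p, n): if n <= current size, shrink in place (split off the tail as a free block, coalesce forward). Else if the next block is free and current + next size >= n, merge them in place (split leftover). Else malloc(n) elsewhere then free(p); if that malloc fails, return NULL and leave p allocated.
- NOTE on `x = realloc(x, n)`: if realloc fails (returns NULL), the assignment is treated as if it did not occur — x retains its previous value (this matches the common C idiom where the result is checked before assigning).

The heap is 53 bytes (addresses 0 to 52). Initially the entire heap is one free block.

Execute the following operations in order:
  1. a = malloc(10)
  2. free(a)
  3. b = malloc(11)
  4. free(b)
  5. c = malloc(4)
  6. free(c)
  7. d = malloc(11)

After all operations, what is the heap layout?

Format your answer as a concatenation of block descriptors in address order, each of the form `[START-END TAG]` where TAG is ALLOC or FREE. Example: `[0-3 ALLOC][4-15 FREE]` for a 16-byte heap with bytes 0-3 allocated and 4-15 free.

Answer: [0-10 ALLOC][11-52 FREE]

Derivation:
Op 1: a = malloc(10) -> a = 0; heap: [0-9 ALLOC][10-52 FREE]
Op 2: free(a) -> (freed a); heap: [0-52 FREE]
Op 3: b = malloc(11) -> b = 0; heap: [0-10 ALLOC][11-52 FREE]
Op 4: free(b) -> (freed b); heap: [0-52 FREE]
Op 5: c = malloc(4) -> c = 0; heap: [0-3 ALLOC][4-52 FREE]
Op 6: free(c) -> (freed c); heap: [0-52 FREE]
Op 7: d = malloc(11) -> d = 0; heap: [0-10 ALLOC][11-52 FREE]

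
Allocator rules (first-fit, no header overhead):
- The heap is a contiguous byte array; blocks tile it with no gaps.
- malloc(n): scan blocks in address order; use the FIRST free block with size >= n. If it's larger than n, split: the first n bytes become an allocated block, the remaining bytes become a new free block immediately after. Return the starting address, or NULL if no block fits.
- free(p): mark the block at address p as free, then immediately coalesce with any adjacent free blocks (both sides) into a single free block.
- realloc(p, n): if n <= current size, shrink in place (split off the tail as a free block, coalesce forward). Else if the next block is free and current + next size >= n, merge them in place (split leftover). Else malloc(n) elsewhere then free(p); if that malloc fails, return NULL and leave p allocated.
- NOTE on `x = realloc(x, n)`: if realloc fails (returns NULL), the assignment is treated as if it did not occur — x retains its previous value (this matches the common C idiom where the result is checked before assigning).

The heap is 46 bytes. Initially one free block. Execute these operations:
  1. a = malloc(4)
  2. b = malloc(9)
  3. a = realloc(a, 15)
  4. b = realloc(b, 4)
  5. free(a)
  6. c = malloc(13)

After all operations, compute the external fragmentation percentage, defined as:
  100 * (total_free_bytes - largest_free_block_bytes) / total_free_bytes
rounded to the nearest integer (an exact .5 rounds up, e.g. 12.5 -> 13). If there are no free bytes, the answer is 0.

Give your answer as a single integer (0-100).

Answer: 14

Derivation:
Op 1: a = malloc(4) -> a = 0; heap: [0-3 ALLOC][4-45 FREE]
Op 2: b = malloc(9) -> b = 4; heap: [0-3 ALLOC][4-12 ALLOC][13-45 FREE]
Op 3: a = realloc(a, 15) -> a = 13; heap: [0-3 FREE][4-12 ALLOC][13-27 ALLOC][28-45 FREE]
Op 4: b = realloc(b, 4) -> b = 4; heap: [0-3 FREE][4-7 ALLOC][8-12 FREE][13-27 ALLOC][28-45 FREE]
Op 5: free(a) -> (freed a); heap: [0-3 FREE][4-7 ALLOC][8-45 FREE]
Op 6: c = malloc(13) -> c = 8; heap: [0-3 FREE][4-7 ALLOC][8-20 ALLOC][21-45 FREE]
Free blocks: [4 25] total_free=29 largest=25 -> 100*(29-25)/29 = 400/29 ≈ 13.793 -> rounds to 14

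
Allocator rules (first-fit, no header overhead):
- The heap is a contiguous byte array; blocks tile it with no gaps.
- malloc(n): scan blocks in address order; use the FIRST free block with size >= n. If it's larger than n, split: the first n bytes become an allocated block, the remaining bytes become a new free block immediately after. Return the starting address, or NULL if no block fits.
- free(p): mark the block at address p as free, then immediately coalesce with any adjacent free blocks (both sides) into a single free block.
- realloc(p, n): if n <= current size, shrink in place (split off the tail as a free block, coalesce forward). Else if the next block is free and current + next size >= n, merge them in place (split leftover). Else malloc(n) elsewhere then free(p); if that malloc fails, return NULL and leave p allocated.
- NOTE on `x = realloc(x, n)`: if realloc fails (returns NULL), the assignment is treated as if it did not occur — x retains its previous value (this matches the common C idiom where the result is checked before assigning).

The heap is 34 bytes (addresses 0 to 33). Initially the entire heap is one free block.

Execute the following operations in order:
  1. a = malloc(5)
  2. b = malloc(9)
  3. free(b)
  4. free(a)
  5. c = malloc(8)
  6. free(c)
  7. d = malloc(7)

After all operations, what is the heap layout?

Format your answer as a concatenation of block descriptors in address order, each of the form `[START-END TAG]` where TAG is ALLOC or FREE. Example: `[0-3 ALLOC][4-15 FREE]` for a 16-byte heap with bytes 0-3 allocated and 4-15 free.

Answer: [0-6 ALLOC][7-33 FREE]

Derivation:
Op 1: a = malloc(5) -> a = 0; heap: [0-4 ALLOC][5-33 FREE]
Op 2: b = malloc(9) -> b = 5; heap: [0-4 ALLOC][5-13 ALLOC][14-33 FREE]
Op 3: free(b) -> (freed b); heap: [0-4 ALLOC][5-33 FREE]
Op 4: free(a) -> (freed a); heap: [0-33 FREE]
Op 5: c = malloc(8) -> c = 0; heap: [0-7 ALLOC][8-33 FREE]
Op 6: free(c) -> (freed c); heap: [0-33 FREE]
Op 7: d = malloc(7) -> d = 0; heap: [0-6 ALLOC][7-33 FREE]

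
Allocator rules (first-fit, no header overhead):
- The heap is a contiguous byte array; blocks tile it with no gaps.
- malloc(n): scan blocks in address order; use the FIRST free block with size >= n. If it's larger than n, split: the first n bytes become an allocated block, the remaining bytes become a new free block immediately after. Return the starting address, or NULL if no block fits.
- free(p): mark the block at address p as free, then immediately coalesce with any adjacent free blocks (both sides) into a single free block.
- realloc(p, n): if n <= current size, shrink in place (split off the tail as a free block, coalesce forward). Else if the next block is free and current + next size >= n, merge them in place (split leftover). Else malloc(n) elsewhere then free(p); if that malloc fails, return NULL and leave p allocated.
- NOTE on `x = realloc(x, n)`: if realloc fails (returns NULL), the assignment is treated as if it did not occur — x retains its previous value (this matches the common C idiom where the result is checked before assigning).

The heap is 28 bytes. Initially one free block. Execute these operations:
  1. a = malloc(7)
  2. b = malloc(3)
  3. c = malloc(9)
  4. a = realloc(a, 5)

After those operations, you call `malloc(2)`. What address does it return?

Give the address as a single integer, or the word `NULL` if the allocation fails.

Op 1: a = malloc(7) -> a = 0; heap: [0-6 ALLOC][7-27 FREE]
Op 2: b = malloc(3) -> b = 7; heap: [0-6 ALLOC][7-9 ALLOC][10-27 FREE]
Op 3: c = malloc(9) -> c = 10; heap: [0-6 ALLOC][7-9 ALLOC][10-18 ALLOC][19-27 FREE]
Op 4: a = realloc(a, 5) -> a = 0; heap: [0-4 ALLOC][5-6 FREE][7-9 ALLOC][10-18 ALLOC][19-27 FREE]
malloc(2): first-fit scan over [0-4 ALLOC][5-6 FREE][7-9 ALLOC][10-18 ALLOC][19-27 FREE] -> 5

Answer: 5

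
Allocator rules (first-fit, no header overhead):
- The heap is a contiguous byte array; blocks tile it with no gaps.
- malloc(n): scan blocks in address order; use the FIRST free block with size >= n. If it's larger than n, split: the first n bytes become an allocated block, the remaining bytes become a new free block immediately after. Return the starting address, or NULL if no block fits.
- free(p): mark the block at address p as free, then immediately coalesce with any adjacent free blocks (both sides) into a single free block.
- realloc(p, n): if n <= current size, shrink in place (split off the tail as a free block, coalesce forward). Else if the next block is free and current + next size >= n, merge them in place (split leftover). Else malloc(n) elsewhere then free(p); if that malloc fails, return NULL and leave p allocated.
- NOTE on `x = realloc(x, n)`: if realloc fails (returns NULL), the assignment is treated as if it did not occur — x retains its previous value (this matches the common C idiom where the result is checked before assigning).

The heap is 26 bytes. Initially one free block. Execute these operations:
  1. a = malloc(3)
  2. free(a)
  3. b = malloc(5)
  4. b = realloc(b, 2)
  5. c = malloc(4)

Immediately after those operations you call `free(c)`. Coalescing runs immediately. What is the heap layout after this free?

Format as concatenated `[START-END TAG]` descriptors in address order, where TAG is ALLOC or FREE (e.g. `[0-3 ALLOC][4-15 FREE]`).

Op 1: a = malloc(3) -> a = 0; heap: [0-2 ALLOC][3-25 FREE]
Op 2: free(a) -> (freed a); heap: [0-25 FREE]
Op 3: b = malloc(5) -> b = 0; heap: [0-4 ALLOC][5-25 FREE]
Op 4: b = realloc(b, 2) -> b = 0; heap: [0-1 ALLOC][2-25 FREE]
Op 5: c = malloc(4) -> c = 2; heap: [0-1 ALLOC][2-5 ALLOC][6-25 FREE]
free(c): c = 2 -> block [2-5 ALLOC]; mark free, coalesce with adjacent free neighbors -> [0-1 ALLOC][2-25 FREE]

Answer: [0-1 ALLOC][2-25 FREE]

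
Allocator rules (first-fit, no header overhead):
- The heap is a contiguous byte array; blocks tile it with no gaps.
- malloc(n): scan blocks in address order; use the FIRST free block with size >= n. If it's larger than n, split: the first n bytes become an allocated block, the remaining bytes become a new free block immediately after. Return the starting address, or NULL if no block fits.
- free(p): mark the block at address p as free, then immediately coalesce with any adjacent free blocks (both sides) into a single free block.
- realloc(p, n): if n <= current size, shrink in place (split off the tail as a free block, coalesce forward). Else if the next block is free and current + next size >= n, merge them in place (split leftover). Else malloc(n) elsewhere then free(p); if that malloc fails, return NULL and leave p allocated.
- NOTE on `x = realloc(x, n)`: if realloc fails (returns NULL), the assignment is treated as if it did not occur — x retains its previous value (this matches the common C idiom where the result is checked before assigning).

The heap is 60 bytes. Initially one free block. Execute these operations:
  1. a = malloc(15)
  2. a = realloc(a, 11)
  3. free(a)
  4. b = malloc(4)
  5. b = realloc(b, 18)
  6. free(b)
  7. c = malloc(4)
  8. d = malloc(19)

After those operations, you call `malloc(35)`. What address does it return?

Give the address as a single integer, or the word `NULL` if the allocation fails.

Answer: 23

Derivation:
Op 1: a = malloc(15) -> a = 0; heap: [0-14 ALLOC][15-59 FREE]
Op 2: a = realloc(a, 11) -> a = 0; heap: [0-10 ALLOC][11-59 FREE]
Op 3: free(a) -> (freed a); heap: [0-59 FREE]
Op 4: b = malloc(4) -> b = 0; heap: [0-3 ALLOC][4-59 FREE]
Op 5: b = realloc(b, 18) -> b = 0; heap: [0-17 ALLOC][18-59 FREE]
Op 6: free(b) -> (freed b); heap: [0-59 FREE]
Op 7: c = malloc(4) -> c = 0; heap: [0-3 ALLOC][4-59 FREE]
Op 8: d = malloc(19) -> d = 4; heap: [0-3 ALLOC][4-22 ALLOC][23-59 FREE]
malloc(35): first-fit scan over [0-3 ALLOC][4-22 ALLOC][23-59 FREE] -> 23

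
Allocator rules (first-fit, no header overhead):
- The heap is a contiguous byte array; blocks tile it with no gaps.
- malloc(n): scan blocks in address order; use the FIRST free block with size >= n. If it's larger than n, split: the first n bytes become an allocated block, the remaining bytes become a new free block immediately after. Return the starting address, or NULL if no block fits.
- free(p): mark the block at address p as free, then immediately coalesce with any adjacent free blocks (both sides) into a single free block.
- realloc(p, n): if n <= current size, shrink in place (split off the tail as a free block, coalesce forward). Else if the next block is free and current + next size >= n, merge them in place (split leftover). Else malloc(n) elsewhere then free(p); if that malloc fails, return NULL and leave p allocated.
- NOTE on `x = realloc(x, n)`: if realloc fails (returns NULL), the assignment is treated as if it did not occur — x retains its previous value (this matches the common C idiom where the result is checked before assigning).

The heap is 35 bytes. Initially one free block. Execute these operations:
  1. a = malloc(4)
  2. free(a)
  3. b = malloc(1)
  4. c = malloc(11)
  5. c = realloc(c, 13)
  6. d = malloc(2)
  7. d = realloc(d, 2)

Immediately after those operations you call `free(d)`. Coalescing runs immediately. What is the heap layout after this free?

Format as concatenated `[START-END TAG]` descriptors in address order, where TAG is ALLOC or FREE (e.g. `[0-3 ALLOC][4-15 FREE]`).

Op 1: a = malloc(4) -> a = 0; heap: [0-3 ALLOC][4-34 FREE]
Op 2: free(a) -> (freed a); heap: [0-34 FREE]
Op 3: b = malloc(1) -> b = 0; heap: [0-0 ALLOC][1-34 FREE]
Op 4: c = malloc(11) -> c = 1; heap: [0-0 ALLOC][1-11 ALLOC][12-34 FREE]
Op 5: c = realloc(c, 13) -> c = 1; heap: [0-0 ALLOC][1-13 ALLOC][14-34 FREE]
Op 6: d = malloc(2) -> d = 14; heap: [0-0 ALLOC][1-13 ALLOC][14-15 ALLOC][16-34 FREE]
Op 7: d = realloc(d, 2) -> d = 14; heap: [0-0 ALLOC][1-13 ALLOC][14-15 ALLOC][16-34 FREE]
free(d): d = 14 -> block [14-15 ALLOC]; mark free, coalesce with adjacent free neighbors -> [0-0 ALLOC][1-13 ALLOC][14-34 FREE]

Answer: [0-0 ALLOC][1-13 ALLOC][14-34 FREE]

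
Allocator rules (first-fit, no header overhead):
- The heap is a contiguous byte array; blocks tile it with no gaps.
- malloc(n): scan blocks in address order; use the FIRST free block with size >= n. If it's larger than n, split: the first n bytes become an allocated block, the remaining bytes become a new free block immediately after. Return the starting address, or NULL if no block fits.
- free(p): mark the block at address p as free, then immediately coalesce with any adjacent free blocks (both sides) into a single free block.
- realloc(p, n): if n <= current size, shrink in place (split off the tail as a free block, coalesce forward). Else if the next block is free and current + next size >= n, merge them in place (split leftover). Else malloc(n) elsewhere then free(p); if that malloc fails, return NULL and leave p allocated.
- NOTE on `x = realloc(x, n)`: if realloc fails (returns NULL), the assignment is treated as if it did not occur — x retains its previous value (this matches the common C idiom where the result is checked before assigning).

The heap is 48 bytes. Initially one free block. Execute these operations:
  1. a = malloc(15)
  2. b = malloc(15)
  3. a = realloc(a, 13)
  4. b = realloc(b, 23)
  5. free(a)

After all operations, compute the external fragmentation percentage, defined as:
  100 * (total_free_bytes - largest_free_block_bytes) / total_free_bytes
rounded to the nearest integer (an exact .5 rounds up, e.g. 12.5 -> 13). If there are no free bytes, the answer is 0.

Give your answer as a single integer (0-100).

Op 1: a = malloc(15) -> a = 0; heap: [0-14 ALLOC][15-47 FREE]
Op 2: b = malloc(15) -> b = 15; heap: [0-14 ALLOC][15-29 ALLOC][30-47 FREE]
Op 3: a = realloc(a, 13) -> a = 0; heap: [0-12 ALLOC][13-14 FREE][15-29 ALLOC][30-47 FREE]
Op 4: b = realloc(b, 23) -> b = 15; heap: [0-12 ALLOC][13-14 FREE][15-37 ALLOC][38-47 FREE]
Op 5: free(a) -> (freed a); heap: [0-14 FREE][15-37 ALLOC][38-47 FREE]
Free blocks: [15 10] total_free=25 largest=15 -> 100*(25-15)/25 = 1000/25 = 40

Answer: 40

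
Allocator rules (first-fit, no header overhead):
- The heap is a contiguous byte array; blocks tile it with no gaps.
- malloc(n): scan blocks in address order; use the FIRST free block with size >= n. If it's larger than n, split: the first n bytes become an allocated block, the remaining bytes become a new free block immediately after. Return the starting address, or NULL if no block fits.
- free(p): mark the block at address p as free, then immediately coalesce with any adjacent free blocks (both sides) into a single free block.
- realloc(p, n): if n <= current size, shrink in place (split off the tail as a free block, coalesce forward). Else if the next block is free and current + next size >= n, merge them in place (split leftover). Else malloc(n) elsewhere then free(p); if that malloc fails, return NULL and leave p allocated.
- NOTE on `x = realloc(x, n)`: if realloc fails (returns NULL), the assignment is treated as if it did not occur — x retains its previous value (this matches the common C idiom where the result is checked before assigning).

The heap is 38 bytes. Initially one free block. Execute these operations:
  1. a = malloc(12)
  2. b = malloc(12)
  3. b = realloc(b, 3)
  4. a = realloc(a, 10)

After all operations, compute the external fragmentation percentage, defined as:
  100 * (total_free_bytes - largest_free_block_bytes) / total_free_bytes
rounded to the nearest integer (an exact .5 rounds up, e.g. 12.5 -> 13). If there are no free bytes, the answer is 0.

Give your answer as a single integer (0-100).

Answer: 8

Derivation:
Op 1: a = malloc(12) -> a = 0; heap: [0-11 ALLOC][12-37 FREE]
Op 2: b = malloc(12) -> b = 12; heap: [0-11 ALLOC][12-23 ALLOC][24-37 FREE]
Op 3: b = realloc(b, 3) -> b = 12; heap: [0-11 ALLOC][12-14 ALLOC][15-37 FREE]
Op 4: a = realloc(a, 10) -> a = 0; heap: [0-9 ALLOC][10-11 FREE][12-14 ALLOC][15-37 FREE]
Free blocks: [2 23] total_free=25 largest=23 -> 100*(25-23)/25 = 200/25 = 8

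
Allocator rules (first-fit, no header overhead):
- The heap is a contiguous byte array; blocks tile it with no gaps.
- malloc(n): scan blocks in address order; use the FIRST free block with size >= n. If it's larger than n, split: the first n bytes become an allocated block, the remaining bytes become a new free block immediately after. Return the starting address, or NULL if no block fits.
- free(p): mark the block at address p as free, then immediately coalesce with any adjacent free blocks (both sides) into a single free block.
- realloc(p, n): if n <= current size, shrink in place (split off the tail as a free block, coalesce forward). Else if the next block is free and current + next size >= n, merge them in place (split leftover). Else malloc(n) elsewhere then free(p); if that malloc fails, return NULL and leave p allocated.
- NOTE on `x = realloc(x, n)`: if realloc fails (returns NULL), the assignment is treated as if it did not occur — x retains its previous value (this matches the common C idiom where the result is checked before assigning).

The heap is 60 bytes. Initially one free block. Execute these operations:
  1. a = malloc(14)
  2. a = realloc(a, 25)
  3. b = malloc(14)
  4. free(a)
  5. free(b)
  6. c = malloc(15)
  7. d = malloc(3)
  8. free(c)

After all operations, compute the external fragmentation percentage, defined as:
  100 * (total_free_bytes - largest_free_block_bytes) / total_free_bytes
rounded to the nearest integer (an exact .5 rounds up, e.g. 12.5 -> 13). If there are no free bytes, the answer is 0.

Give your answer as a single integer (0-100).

Op 1: a = malloc(14) -> a = 0; heap: [0-13 ALLOC][14-59 FREE]
Op 2: a = realloc(a, 25) -> a = 0; heap: [0-24 ALLOC][25-59 FREE]
Op 3: b = malloc(14) -> b = 25; heap: [0-24 ALLOC][25-38 ALLOC][39-59 FREE]
Op 4: free(a) -> (freed a); heap: [0-24 FREE][25-38 ALLOC][39-59 FREE]
Op 5: free(b) -> (freed b); heap: [0-59 FREE]
Op 6: c = malloc(15) -> c = 0; heap: [0-14 ALLOC][15-59 FREE]
Op 7: d = malloc(3) -> d = 15; heap: [0-14 ALLOC][15-17 ALLOC][18-59 FREE]
Op 8: free(c) -> (freed c); heap: [0-14 FREE][15-17 ALLOC][18-59 FREE]
Free blocks: [15 42] total_free=57 largest=42 -> 100*(57-42)/57 = 1500/57 ≈ 26.316 -> rounds to 26

Answer: 26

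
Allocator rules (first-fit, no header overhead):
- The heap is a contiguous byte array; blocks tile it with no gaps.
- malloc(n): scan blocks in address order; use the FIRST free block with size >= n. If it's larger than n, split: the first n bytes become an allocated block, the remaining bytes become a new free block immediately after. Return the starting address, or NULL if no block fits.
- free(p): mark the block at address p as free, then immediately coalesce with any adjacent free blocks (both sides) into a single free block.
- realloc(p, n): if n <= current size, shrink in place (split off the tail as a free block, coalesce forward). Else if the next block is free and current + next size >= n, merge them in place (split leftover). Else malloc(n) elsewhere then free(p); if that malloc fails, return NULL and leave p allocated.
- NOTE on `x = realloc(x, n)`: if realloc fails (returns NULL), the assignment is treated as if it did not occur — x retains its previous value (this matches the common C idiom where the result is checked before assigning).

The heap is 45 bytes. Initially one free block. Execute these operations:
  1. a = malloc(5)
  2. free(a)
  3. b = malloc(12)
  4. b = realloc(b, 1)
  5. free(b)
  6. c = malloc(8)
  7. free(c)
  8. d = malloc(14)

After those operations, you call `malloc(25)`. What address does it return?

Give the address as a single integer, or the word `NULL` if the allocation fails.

Op 1: a = malloc(5) -> a = 0; heap: [0-4 ALLOC][5-44 FREE]
Op 2: free(a) -> (freed a); heap: [0-44 FREE]
Op 3: b = malloc(12) -> b = 0; heap: [0-11 ALLOC][12-44 FREE]
Op 4: b = realloc(b, 1) -> b = 0; heap: [0-0 ALLOC][1-44 FREE]
Op 5: free(b) -> (freed b); heap: [0-44 FREE]
Op 6: c = malloc(8) -> c = 0; heap: [0-7 ALLOC][8-44 FREE]
Op 7: free(c) -> (freed c); heap: [0-44 FREE]
Op 8: d = malloc(14) -> d = 0; heap: [0-13 ALLOC][14-44 FREE]
malloc(25): first-fit scan over [0-13 ALLOC][14-44 FREE] -> 14

Answer: 14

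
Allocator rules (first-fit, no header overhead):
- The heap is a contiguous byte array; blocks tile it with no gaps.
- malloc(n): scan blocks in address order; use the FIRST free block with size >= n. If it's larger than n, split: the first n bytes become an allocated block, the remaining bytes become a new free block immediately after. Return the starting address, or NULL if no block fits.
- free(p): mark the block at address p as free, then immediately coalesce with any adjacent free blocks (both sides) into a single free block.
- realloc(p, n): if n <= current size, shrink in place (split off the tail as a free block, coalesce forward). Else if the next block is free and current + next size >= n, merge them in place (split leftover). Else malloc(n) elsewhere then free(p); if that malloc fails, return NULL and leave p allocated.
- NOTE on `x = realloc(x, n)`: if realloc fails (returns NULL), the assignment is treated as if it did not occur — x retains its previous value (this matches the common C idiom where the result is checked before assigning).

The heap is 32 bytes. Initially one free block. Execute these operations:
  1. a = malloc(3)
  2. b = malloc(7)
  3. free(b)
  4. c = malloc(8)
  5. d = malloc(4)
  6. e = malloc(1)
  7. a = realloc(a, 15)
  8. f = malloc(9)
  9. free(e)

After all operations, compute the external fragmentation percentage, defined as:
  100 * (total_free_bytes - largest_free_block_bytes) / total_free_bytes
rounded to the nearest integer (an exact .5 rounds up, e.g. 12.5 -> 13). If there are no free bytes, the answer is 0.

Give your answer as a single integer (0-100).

Answer: 40

Derivation:
Op 1: a = malloc(3) -> a = 0; heap: [0-2 ALLOC][3-31 FREE]
Op 2: b = malloc(7) -> b = 3; heap: [0-2 ALLOC][3-9 ALLOC][10-31 FREE]
Op 3: free(b) -> (freed b); heap: [0-2 ALLOC][3-31 FREE]
Op 4: c = malloc(8) -> c = 3; heap: [0-2 ALLOC][3-10 ALLOC][11-31 FREE]
Op 5: d = malloc(4) -> d = 11; heap: [0-2 ALLOC][3-10 ALLOC][11-14 ALLOC][15-31 FREE]
Op 6: e = malloc(1) -> e = 15; heap: [0-2 ALLOC][3-10 ALLOC][11-14 ALLOC][15-15 ALLOC][16-31 FREE]
Op 7: a = realloc(a, 15) -> a = 16; heap: [0-2 FREE][3-10 ALLOC][11-14 ALLOC][15-15 ALLOC][16-30 ALLOC][31-31 FREE]
Op 8: f = malloc(9) -> f = NULL; heap: [0-2 FREE][3-10 ALLOC][11-14 ALLOC][15-15 ALLOC][16-30 ALLOC][31-31 FREE]
Op 9: free(e) -> (freed e); heap: [0-2 FREE][3-10 ALLOC][11-14 ALLOC][15-15 FREE][16-30 ALLOC][31-31 FREE]
Free blocks: [3 1 1] total_free=5 largest=3 -> 100*(5-3)/5 = 200/5 = 40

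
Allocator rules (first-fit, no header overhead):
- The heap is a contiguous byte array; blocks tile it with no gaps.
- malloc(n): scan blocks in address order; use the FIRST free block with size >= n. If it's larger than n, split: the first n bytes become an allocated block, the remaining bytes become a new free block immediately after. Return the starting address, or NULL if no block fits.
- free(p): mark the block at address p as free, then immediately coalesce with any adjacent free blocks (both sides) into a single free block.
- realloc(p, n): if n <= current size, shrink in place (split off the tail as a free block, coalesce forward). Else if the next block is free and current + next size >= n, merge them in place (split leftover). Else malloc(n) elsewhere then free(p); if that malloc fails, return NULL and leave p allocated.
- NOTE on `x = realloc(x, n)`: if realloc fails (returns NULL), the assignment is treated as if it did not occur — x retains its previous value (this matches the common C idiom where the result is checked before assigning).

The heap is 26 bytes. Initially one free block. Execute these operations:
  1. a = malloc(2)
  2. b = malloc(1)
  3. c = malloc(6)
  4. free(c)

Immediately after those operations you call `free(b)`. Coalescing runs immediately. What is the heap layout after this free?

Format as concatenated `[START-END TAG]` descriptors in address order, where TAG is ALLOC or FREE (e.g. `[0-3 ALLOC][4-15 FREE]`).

Op 1: a = malloc(2) -> a = 0; heap: [0-1 ALLOC][2-25 FREE]
Op 2: b = malloc(1) -> b = 2; heap: [0-1 ALLOC][2-2 ALLOC][3-25 FREE]
Op 3: c = malloc(6) -> c = 3; heap: [0-1 ALLOC][2-2 ALLOC][3-8 ALLOC][9-25 FREE]
Op 4: free(c) -> (freed c); heap: [0-1 ALLOC][2-2 ALLOC][3-25 FREE]
free(b): b = 2 -> block [2-2 ALLOC]; mark free, coalesce with adjacent free neighbors -> [0-1 ALLOC][2-25 FREE]

Answer: [0-1 ALLOC][2-25 FREE]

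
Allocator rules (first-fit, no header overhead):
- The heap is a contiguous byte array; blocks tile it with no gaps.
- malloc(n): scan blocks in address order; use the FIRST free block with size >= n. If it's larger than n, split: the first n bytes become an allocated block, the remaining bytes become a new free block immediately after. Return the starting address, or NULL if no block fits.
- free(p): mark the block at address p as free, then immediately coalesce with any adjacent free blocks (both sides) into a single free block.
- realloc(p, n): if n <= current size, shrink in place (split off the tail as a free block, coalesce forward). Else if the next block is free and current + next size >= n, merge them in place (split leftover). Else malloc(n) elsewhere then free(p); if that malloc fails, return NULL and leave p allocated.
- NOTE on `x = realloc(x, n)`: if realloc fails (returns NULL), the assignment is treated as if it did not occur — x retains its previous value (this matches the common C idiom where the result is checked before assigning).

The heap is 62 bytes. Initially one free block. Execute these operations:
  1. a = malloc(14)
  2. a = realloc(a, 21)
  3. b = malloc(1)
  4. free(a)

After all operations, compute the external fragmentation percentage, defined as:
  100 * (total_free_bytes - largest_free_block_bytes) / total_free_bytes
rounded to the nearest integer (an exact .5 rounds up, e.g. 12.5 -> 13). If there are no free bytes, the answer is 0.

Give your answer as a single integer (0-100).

Answer: 34

Derivation:
Op 1: a = malloc(14) -> a = 0; heap: [0-13 ALLOC][14-61 FREE]
Op 2: a = realloc(a, 21) -> a = 0; heap: [0-20 ALLOC][21-61 FREE]
Op 3: b = malloc(1) -> b = 21; heap: [0-20 ALLOC][21-21 ALLOC][22-61 FREE]
Op 4: free(a) -> (freed a); heap: [0-20 FREE][21-21 ALLOC][22-61 FREE]
Free blocks: [21 40] total_free=61 largest=40 -> 100*(61-40)/61 = 2100/61 ≈ 34.426 -> rounds to 34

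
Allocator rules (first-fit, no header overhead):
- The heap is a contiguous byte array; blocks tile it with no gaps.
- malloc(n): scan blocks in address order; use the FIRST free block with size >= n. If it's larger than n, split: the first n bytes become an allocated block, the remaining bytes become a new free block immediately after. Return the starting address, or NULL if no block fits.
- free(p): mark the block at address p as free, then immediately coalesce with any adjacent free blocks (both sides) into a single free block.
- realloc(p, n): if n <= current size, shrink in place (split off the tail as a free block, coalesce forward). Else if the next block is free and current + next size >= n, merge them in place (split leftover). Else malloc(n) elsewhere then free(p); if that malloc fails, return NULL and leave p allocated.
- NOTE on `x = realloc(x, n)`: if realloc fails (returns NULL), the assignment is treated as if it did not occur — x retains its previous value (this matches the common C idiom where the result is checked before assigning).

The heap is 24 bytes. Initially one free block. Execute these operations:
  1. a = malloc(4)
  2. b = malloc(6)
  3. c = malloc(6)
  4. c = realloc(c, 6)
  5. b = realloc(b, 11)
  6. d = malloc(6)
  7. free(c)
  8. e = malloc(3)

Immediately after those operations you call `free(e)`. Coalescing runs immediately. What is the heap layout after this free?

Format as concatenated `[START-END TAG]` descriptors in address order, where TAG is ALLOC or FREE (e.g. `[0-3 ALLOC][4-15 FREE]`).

Answer: [0-3 ALLOC][4-9 ALLOC][10-15 FREE][16-21 ALLOC][22-23 FREE]

Derivation:
Op 1: a = malloc(4) -> a = 0; heap: [0-3 ALLOC][4-23 FREE]
Op 2: b = malloc(6) -> b = 4; heap: [0-3 ALLOC][4-9 ALLOC][10-23 FREE]
Op 3: c = malloc(6) -> c = 10; heap: [0-3 ALLOC][4-9 ALLOC][10-15 ALLOC][16-23 FREE]
Op 4: c = realloc(c, 6) -> c = 10; heap: [0-3 ALLOC][4-9 ALLOC][10-15 ALLOC][16-23 FREE]
Op 5: b = realloc(b, 11) -> NULL (b unchanged); heap: [0-3 ALLOC][4-9 ALLOC][10-15 ALLOC][16-23 FREE]
Op 6: d = malloc(6) -> d = 16; heap: [0-3 ALLOC][4-9 ALLOC][10-15 ALLOC][16-21 ALLOC][22-23 FREE]
Op 7: free(c) -> (freed c); heap: [0-3 ALLOC][4-9 ALLOC][10-15 FREE][16-21 ALLOC][22-23 FREE]
Op 8: e = malloc(3) -> e = 10; heap: [0-3 ALLOC][4-9 ALLOC][10-12 ALLOC][13-15 FREE][16-21 ALLOC][22-23 FREE]
free(e): e = 10 -> block [10-12 ALLOC]; mark free, coalesce with adjacent free neighbors -> [0-3 ALLOC][4-9 ALLOC][10-15 FREE][16-21 ALLOC][22-23 FREE]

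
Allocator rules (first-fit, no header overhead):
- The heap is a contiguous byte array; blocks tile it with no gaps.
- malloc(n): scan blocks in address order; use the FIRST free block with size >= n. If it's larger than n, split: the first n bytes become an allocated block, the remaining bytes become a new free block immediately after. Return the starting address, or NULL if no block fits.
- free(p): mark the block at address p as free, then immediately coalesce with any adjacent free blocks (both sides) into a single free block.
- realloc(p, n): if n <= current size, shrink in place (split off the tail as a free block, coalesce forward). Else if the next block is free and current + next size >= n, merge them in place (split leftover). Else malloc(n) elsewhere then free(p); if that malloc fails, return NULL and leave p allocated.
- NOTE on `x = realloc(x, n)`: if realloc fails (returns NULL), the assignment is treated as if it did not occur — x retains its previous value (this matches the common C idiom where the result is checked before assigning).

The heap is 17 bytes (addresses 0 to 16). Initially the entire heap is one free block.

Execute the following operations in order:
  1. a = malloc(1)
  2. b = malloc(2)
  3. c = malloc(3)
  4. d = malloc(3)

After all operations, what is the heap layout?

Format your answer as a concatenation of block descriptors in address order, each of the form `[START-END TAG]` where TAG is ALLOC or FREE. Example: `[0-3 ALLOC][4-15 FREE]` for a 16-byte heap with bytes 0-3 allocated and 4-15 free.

Op 1: a = malloc(1) -> a = 0; heap: [0-0 ALLOC][1-16 FREE]
Op 2: b = malloc(2) -> b = 1; heap: [0-0 ALLOC][1-2 ALLOC][3-16 FREE]
Op 3: c = malloc(3) -> c = 3; heap: [0-0 ALLOC][1-2 ALLOC][3-5 ALLOC][6-16 FREE]
Op 4: d = malloc(3) -> d = 6; heap: [0-0 ALLOC][1-2 ALLOC][3-5 ALLOC][6-8 ALLOC][9-16 FREE]

Answer: [0-0 ALLOC][1-2 ALLOC][3-5 ALLOC][6-8 ALLOC][9-16 FREE]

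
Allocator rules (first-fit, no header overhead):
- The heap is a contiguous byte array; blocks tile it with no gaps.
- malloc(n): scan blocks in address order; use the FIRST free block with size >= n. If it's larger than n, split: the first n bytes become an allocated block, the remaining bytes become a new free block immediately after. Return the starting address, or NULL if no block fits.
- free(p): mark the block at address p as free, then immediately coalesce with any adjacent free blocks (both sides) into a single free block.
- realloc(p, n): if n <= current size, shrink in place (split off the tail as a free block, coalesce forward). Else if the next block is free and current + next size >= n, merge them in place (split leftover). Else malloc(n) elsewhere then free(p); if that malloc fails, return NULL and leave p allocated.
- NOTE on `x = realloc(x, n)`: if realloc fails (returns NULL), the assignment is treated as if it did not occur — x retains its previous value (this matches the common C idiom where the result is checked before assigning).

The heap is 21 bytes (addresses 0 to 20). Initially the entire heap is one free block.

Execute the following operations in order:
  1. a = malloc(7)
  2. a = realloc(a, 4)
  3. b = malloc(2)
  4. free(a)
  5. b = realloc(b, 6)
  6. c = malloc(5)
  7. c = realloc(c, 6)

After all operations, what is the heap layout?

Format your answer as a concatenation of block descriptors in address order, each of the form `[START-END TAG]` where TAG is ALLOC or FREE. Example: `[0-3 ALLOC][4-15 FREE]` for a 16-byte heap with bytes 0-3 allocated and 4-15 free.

Op 1: a = malloc(7) -> a = 0; heap: [0-6 ALLOC][7-20 FREE]
Op 2: a = realloc(a, 4) -> a = 0; heap: [0-3 ALLOC][4-20 FREE]
Op 3: b = malloc(2) -> b = 4; heap: [0-3 ALLOC][4-5 ALLOC][6-20 FREE]
Op 4: free(a) -> (freed a); heap: [0-3 FREE][4-5 ALLOC][6-20 FREE]
Op 5: b = realloc(b, 6) -> b = 4; heap: [0-3 FREE][4-9 ALLOC][10-20 FREE]
Op 6: c = malloc(5) -> c = 10; heap: [0-3 FREE][4-9 ALLOC][10-14 ALLOC][15-20 FREE]
Op 7: c = realloc(c, 6) -> c = 10; heap: [0-3 FREE][4-9 ALLOC][10-15 ALLOC][16-20 FREE]

Answer: [0-3 FREE][4-9 ALLOC][10-15 ALLOC][16-20 FREE]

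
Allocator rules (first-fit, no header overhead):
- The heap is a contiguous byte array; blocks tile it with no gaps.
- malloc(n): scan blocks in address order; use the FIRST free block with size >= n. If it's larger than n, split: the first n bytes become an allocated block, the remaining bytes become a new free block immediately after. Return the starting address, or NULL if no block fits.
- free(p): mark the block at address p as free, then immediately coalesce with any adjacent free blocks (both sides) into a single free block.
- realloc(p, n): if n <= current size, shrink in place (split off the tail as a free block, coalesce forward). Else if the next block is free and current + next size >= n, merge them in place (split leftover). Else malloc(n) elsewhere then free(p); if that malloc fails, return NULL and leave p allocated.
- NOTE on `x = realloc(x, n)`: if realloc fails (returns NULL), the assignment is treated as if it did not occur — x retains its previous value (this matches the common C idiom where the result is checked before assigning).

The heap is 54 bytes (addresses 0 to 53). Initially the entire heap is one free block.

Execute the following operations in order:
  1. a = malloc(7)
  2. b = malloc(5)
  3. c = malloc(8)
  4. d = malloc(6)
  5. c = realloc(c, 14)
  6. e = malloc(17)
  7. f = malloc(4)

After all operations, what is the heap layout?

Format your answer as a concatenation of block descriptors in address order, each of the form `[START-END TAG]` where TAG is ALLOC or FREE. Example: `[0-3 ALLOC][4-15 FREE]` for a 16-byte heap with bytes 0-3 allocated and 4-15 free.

Answer: [0-6 ALLOC][7-11 ALLOC][12-15 ALLOC][16-19 FREE][20-25 ALLOC][26-39 ALLOC][40-53 FREE]

Derivation:
Op 1: a = malloc(7) -> a = 0; heap: [0-6 ALLOC][7-53 FREE]
Op 2: b = malloc(5) -> b = 7; heap: [0-6 ALLOC][7-11 ALLOC][12-53 FREE]
Op 3: c = malloc(8) -> c = 12; heap: [0-6 ALLOC][7-11 ALLOC][12-19 ALLOC][20-53 FREE]
Op 4: d = malloc(6) -> d = 20; heap: [0-6 ALLOC][7-11 ALLOC][12-19 ALLOC][20-25 ALLOC][26-53 FREE]
Op 5: c = realloc(c, 14) -> c = 26; heap: [0-6 ALLOC][7-11 ALLOC][12-19 FREE][20-25 ALLOC][26-39 ALLOC][40-53 FREE]
Op 6: e = malloc(17) -> e = NULL; heap: [0-6 ALLOC][7-11 ALLOC][12-19 FREE][20-25 ALLOC][26-39 ALLOC][40-53 FREE]
Op 7: f = malloc(4) -> f = 12; heap: [0-6 ALLOC][7-11 ALLOC][12-15 ALLOC][16-19 FREE][20-25 ALLOC][26-39 ALLOC][40-53 FREE]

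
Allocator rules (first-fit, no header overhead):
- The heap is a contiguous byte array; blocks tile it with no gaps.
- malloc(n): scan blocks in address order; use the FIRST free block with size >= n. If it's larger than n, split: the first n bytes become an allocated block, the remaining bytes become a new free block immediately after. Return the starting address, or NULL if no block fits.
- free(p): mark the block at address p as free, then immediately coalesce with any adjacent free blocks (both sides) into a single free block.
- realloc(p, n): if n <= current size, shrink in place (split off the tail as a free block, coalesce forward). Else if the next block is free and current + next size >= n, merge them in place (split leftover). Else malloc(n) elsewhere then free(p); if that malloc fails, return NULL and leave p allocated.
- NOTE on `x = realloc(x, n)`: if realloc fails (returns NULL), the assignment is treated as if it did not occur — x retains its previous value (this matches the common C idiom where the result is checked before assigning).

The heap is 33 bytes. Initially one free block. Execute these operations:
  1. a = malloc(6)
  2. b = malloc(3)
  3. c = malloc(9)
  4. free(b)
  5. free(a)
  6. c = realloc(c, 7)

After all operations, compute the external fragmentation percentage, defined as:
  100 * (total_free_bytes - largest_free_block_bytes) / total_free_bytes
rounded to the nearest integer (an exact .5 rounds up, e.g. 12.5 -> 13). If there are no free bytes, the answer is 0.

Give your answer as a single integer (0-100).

Op 1: a = malloc(6) -> a = 0; heap: [0-5 ALLOC][6-32 FREE]
Op 2: b = malloc(3) -> b = 6; heap: [0-5 ALLOC][6-8 ALLOC][9-32 FREE]
Op 3: c = malloc(9) -> c = 9; heap: [0-5 ALLOC][6-8 ALLOC][9-17 ALLOC][18-32 FREE]
Op 4: free(b) -> (freed b); heap: [0-5 ALLOC][6-8 FREE][9-17 ALLOC][18-32 FREE]
Op 5: free(a) -> (freed a); heap: [0-8 FREE][9-17 ALLOC][18-32 FREE]
Op 6: c = realloc(c, 7) -> c = 9; heap: [0-8 FREE][9-15 ALLOC][16-32 FREE]
Free blocks: [9 17] total_free=26 largest=17 -> 100*(26-17)/26 = 900/26 ≈ 34.615 -> rounds to 35

Answer: 35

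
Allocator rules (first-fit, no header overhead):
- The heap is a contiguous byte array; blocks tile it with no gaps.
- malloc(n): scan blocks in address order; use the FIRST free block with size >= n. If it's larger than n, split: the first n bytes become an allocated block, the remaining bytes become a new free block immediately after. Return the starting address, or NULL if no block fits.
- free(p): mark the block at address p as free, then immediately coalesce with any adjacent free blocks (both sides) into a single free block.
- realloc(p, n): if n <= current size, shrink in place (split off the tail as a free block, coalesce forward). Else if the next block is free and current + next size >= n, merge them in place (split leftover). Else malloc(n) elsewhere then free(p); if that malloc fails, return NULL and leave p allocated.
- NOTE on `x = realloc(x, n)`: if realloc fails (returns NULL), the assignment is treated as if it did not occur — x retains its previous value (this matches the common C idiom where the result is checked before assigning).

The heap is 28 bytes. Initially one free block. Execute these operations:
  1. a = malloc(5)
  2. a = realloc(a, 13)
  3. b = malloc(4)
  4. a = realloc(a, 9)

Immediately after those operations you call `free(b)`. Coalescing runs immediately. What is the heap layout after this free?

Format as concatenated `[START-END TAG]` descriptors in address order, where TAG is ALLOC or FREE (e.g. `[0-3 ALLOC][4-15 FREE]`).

Op 1: a = malloc(5) -> a = 0; heap: [0-4 ALLOC][5-27 FREE]
Op 2: a = realloc(a, 13) -> a = 0; heap: [0-12 ALLOC][13-27 FREE]
Op 3: b = malloc(4) -> b = 13; heap: [0-12 ALLOC][13-16 ALLOC][17-27 FREE]
Op 4: a = realloc(a, 9) -> a = 0; heap: [0-8 ALLOC][9-12 FREE][13-16 ALLOC][17-27 FREE]
free(b): b = 13 -> block [13-16 ALLOC]; mark free, coalesce with adjacent free neighbors -> [0-8 ALLOC][9-27 FREE]

Answer: [0-8 ALLOC][9-27 FREE]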